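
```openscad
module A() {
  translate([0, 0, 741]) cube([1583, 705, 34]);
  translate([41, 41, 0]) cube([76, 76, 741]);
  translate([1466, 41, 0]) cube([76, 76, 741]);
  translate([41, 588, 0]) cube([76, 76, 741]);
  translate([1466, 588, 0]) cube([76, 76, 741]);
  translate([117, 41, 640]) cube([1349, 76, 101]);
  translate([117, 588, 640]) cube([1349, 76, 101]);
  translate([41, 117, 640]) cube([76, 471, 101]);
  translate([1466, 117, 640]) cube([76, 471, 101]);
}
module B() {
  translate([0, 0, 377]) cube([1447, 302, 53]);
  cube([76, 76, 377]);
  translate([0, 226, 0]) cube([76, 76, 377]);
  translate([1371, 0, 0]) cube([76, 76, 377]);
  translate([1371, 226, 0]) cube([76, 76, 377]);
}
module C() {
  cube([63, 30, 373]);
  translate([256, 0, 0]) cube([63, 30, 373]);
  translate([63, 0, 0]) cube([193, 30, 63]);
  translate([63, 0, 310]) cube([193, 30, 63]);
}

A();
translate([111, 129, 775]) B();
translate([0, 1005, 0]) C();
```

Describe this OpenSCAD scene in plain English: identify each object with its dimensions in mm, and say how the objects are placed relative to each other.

A is a table with a 1583×705 mm rectangular top, 34 mm thick, top surface at z = 775 mm, supported by four 76×76 mm square legs, each inset 41 mm from the nearest pair of top edges, running from the floor. Four apron rails, 76 mm thick and 101 mm tall, run between adjacent legs with their top edges flush with the underside of the top and their outer faces flush with the legs' outer faces.

B is a bench: a 1447×302 mm seat slab, 53 mm thick, top at z = 430 mm, on four 76×76 mm square legs flush with the seat corners and standing on z = 0.

C is a rectangular picture frame lying in the x–z plane (depth along y). The opening is 193 mm wide (x) by 247 mm tall (z), surrounded by a border 63 mm wide on all four sides. The frame is 30 mm deep and is made of two full-height vertical stiles with two horizontal rails fitted between them.

The bench is on top of the table. The picture frame is on the floor beside the table on its +y side.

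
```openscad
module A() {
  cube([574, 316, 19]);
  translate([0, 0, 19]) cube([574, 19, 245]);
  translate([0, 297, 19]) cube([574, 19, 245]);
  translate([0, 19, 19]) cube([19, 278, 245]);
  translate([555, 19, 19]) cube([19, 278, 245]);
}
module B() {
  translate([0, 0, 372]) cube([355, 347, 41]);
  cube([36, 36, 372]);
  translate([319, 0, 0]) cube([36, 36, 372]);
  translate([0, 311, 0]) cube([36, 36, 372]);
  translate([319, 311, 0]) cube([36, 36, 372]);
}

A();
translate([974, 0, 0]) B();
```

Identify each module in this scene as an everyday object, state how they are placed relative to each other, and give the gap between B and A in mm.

A is an open box. B is a stool. The stool is on the floor beside the open box on its +x side. The gap between the stool and the open box is 400 mm.

The stool's nearest face is 400 mm from the open box's +x face.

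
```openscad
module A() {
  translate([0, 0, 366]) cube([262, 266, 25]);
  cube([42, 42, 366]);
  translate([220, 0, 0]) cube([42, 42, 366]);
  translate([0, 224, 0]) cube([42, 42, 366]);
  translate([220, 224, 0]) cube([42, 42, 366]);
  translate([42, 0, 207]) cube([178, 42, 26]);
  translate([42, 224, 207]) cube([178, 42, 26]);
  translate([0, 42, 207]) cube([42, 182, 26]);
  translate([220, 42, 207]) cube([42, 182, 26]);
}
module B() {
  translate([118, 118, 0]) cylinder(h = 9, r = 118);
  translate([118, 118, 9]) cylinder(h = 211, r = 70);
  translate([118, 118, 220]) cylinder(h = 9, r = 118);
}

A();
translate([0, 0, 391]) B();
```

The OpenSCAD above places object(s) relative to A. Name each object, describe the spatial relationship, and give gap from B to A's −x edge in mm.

The spool's min-x is at 0; the stool's min-x is 0; gap = 0 mm.

A is a stool. B is a spool. The spool is on top of the stool. The gap from the spool to the stool's −x edge is 0 mm.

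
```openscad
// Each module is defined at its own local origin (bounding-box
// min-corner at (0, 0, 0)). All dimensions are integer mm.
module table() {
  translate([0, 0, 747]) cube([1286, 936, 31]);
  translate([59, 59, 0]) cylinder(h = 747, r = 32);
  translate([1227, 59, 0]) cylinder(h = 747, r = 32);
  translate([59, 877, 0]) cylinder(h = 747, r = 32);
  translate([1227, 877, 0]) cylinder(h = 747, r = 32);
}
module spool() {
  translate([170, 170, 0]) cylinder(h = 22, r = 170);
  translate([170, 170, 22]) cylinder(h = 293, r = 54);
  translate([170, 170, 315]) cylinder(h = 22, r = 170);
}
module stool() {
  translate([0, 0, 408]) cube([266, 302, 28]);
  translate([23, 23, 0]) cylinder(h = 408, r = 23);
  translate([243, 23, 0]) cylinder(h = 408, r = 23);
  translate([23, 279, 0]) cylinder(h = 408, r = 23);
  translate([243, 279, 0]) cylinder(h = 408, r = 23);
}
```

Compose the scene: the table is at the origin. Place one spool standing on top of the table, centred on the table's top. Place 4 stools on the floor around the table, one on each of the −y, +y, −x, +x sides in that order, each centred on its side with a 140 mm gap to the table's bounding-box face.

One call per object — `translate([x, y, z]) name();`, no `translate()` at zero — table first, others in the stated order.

table();
translate([473, 298, 778]) spool();
translate([510, -442, 0]) stool();
translate([510, 1076, 0]) stool();
translate([-406, 317, 0]) stool();
translate([1426, 317, 0]) stool();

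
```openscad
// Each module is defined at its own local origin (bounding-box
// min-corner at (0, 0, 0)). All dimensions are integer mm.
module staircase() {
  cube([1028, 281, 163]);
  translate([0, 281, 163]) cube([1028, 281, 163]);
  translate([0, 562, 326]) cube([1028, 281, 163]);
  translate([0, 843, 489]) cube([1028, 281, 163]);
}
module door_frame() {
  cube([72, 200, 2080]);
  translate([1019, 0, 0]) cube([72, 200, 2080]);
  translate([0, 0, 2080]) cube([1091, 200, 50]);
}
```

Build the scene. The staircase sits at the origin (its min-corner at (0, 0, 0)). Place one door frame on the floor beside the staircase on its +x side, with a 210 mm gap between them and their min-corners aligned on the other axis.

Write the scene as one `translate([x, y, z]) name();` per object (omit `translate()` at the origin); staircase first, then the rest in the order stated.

staircase();
translate([1238, 0, 0]) door_frame();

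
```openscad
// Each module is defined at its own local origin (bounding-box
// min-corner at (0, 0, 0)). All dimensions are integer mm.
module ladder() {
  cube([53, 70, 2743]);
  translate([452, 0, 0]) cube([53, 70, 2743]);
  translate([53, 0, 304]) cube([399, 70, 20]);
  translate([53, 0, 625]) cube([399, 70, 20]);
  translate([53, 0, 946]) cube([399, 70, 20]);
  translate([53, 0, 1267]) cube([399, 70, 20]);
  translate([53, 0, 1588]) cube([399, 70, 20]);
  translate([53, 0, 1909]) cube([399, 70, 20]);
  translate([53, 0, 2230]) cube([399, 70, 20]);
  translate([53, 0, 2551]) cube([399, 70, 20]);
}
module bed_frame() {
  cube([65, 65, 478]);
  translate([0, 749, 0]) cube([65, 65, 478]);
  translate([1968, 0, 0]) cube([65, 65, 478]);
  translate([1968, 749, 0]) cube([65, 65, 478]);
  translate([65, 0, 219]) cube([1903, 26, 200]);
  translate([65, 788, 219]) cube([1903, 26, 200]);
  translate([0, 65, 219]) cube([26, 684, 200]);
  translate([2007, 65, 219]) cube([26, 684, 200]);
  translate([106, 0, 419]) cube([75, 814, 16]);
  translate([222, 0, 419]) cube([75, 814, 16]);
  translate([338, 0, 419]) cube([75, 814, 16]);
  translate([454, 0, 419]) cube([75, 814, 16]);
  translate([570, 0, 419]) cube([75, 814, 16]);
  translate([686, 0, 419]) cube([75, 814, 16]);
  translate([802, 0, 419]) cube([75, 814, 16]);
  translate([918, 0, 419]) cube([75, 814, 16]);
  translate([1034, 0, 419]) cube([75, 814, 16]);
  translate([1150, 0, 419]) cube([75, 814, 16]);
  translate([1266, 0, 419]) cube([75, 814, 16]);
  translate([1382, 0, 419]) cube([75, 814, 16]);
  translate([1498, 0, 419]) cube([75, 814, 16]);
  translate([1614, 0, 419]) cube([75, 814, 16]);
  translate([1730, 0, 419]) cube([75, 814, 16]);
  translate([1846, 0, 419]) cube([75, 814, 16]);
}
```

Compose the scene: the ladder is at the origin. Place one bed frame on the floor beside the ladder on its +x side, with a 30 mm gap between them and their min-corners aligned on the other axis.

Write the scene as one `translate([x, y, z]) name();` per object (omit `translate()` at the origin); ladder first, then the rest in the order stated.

ladder();
translate([535, 0, 0]) bed_frame();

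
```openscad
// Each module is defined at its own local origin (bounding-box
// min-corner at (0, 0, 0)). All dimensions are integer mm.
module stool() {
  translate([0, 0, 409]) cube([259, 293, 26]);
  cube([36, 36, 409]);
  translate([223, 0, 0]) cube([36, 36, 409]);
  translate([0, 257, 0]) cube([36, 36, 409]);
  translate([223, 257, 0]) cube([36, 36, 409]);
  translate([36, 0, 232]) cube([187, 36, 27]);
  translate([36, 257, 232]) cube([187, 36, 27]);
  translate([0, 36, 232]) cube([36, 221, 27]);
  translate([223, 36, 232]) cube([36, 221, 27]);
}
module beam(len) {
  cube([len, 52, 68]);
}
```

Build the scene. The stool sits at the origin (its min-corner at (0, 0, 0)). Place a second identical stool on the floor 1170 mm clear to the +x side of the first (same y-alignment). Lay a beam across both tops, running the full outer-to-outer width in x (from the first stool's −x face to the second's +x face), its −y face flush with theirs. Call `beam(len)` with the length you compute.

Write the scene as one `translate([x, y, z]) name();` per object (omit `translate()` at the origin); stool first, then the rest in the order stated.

stool();
translate([1429, 0, 0]) stool();
translate([0, 0, 435]) beam(1688);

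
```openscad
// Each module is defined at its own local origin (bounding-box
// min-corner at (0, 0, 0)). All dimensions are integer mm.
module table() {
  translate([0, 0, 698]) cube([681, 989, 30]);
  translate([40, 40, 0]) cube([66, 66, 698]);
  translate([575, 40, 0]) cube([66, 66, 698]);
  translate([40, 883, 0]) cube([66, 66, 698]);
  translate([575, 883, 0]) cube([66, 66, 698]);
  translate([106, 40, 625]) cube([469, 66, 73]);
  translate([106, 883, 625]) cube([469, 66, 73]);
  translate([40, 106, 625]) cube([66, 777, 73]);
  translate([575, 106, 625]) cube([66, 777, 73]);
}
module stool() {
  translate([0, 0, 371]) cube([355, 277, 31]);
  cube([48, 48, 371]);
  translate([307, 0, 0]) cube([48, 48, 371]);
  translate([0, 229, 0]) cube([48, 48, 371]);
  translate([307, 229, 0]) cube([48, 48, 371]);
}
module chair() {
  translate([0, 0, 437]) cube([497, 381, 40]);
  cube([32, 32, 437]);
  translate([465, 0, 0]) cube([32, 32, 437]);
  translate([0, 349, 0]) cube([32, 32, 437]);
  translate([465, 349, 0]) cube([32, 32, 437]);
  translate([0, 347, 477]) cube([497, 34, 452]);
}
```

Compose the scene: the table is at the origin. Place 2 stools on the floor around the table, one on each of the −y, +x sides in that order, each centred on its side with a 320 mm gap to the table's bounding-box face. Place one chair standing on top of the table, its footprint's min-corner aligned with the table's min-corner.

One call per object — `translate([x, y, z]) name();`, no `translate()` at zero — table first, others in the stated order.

table();
translate([163, -597, 0]) stool();
translate([1001, 356, 0]) stool();
translate([0, 0, 728]) chair();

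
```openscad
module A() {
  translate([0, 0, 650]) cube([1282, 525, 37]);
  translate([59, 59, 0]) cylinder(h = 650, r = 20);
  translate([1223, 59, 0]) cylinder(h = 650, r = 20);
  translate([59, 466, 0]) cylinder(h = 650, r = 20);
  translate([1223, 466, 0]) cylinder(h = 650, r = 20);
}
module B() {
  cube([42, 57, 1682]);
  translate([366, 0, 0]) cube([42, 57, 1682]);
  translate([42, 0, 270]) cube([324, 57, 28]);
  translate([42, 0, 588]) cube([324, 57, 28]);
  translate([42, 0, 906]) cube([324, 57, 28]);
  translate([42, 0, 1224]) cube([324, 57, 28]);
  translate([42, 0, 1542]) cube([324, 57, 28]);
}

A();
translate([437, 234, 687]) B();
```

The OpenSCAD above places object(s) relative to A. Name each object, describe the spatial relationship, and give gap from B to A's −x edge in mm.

A is a table. B is a ladder. The ladder is on top of the table, centred. The gap from the ladder to the table's −x edge is 437 mm.

The ladder's min-x is at 437; the table's min-x is 0; gap = 437 mm.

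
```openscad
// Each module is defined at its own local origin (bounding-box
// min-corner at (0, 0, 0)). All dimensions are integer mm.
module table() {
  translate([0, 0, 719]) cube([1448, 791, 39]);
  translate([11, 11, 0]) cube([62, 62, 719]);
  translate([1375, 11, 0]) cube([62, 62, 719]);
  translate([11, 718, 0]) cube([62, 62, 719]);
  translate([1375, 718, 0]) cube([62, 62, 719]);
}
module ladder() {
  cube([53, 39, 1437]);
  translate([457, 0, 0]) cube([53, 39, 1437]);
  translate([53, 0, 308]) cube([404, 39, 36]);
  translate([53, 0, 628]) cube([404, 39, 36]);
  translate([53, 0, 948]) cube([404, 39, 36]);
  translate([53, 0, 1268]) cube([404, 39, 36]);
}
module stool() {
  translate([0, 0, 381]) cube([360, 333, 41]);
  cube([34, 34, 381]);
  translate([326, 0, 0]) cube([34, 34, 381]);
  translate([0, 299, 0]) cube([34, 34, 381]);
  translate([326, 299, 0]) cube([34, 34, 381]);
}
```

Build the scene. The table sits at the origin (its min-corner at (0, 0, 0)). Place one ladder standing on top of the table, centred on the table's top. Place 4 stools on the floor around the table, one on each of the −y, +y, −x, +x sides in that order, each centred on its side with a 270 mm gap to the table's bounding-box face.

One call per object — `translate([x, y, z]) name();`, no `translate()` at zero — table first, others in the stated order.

table();
translate([469, 376, 758]) ladder();
translate([544, -603, 0]) stool();
translate([544, 1061, 0]) stool();
translate([-630, 229, 0]) stool();
translate([1718, 229, 0]) stool();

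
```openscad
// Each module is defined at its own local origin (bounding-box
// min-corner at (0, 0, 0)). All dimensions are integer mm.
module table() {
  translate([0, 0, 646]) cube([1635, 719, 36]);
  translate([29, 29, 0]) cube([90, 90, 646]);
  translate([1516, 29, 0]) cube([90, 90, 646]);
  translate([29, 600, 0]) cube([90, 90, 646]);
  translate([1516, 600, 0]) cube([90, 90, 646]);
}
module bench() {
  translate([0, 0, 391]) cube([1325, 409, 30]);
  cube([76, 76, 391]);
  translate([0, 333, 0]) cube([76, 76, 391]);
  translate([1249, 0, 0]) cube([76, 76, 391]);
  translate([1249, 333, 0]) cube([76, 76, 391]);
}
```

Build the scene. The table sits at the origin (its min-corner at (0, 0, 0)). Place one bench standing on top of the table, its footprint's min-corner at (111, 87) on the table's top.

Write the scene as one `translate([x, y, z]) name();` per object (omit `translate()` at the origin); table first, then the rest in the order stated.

table();
translate([111, 87, 682]) bench();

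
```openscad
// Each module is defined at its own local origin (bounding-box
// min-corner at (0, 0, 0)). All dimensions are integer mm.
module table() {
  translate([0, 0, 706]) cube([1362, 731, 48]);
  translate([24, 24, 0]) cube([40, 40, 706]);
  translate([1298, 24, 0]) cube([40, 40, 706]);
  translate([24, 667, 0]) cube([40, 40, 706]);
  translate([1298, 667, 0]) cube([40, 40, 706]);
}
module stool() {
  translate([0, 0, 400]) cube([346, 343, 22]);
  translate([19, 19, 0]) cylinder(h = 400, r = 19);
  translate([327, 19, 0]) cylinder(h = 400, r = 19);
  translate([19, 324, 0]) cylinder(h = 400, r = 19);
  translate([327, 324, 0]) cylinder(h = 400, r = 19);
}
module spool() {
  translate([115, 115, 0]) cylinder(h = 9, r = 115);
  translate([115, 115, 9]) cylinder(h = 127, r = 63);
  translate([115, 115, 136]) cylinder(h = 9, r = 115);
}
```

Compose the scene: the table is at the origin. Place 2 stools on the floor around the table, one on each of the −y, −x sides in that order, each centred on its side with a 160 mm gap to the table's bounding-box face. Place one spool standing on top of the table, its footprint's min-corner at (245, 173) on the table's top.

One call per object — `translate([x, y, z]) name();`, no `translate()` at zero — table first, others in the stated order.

table();
translate([508, -503, 0]) stool();
translate([-506, 194, 0]) stool();
translate([245, 173, 754]) spool();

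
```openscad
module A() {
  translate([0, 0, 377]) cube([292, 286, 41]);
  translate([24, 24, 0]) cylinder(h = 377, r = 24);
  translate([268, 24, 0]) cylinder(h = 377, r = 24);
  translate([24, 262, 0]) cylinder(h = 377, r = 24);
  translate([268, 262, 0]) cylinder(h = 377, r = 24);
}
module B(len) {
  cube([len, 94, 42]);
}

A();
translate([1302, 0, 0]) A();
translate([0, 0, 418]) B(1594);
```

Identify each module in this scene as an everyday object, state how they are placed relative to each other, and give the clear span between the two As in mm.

Second stool starts at x = 1302; first ends at x = 292; clear span = 1302 − 292 = 1010 mm.

A is a stool. B is a beam. A beam spans the tops of two stools. The clear span between the two stools is 1010 mm.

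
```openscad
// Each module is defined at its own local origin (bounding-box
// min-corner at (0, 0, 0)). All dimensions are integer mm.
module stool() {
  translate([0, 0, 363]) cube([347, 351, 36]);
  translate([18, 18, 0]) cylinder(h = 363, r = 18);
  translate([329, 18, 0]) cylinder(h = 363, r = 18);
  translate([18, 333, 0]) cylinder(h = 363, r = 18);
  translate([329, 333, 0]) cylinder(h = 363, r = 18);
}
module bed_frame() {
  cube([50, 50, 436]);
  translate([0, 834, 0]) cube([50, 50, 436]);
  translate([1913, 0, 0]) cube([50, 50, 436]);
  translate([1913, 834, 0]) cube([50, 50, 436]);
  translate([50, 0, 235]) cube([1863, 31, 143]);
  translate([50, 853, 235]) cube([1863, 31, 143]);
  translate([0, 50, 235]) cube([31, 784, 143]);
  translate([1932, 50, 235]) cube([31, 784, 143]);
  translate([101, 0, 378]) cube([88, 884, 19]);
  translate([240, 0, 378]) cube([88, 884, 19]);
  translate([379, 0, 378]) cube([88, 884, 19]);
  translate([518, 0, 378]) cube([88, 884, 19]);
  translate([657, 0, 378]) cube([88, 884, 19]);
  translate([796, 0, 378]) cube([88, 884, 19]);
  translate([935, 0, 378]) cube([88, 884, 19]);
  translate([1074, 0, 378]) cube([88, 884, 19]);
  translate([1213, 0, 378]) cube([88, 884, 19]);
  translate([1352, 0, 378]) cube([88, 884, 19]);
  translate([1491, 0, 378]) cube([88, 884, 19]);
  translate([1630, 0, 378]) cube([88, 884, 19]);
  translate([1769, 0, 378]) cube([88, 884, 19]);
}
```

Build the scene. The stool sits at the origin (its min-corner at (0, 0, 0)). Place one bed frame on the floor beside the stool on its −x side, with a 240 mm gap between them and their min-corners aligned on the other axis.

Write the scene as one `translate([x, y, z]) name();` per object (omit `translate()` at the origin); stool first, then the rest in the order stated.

stool();
translate([-2203, 0, 0]) bed_frame();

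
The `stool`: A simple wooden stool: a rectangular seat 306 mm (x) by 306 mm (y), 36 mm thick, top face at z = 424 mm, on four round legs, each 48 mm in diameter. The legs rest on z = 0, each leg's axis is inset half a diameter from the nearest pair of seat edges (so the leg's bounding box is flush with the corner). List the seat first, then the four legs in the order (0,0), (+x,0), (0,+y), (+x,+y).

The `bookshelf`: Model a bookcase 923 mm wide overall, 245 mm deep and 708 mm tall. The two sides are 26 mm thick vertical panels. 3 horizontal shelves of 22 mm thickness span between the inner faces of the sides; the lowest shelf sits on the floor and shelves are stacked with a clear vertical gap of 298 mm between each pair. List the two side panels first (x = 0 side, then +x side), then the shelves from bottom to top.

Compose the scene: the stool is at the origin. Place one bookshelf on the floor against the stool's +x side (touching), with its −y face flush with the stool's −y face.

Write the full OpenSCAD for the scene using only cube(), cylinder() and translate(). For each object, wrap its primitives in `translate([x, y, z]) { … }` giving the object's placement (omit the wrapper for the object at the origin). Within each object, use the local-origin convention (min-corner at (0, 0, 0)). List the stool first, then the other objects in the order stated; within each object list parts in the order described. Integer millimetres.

translate([0, 0, 388]) cube([306, 306, 36]);
translate([24, 24, 0]) cylinder(h = 388, r = 24);
translate([282, 24, 0]) cylinder(h = 388, r = 24);
translate([24, 282, 0]) cylinder(h = 388, r = 24);
translate([282, 282, 0]) cylinder(h = 388, r = 24);
translate([306, 0, 0]) {
  cube([26, 245, 708]);
  translate([897, 0, 0]) cube([26, 245, 708]);
  translate([26, 0, 0]) cube([871, 245, 22]);
  translate([26, 0, 320]) cube([871, 245, 22]);
  translate([26, 0, 640]) cube([871, 245, 22]);
}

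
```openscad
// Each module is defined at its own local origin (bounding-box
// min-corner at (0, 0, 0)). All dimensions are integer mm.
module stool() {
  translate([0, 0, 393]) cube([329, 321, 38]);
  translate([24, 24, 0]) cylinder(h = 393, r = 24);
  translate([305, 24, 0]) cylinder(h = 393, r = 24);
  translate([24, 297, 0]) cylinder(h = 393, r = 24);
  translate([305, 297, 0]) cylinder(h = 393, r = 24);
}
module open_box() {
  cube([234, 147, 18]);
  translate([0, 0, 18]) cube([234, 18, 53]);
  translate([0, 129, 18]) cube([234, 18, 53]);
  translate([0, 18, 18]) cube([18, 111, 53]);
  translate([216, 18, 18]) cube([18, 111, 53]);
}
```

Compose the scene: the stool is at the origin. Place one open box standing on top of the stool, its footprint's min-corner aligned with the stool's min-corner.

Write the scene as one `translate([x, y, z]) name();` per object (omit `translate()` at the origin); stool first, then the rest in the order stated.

stool();
translate([0, 0, 431]) open_box();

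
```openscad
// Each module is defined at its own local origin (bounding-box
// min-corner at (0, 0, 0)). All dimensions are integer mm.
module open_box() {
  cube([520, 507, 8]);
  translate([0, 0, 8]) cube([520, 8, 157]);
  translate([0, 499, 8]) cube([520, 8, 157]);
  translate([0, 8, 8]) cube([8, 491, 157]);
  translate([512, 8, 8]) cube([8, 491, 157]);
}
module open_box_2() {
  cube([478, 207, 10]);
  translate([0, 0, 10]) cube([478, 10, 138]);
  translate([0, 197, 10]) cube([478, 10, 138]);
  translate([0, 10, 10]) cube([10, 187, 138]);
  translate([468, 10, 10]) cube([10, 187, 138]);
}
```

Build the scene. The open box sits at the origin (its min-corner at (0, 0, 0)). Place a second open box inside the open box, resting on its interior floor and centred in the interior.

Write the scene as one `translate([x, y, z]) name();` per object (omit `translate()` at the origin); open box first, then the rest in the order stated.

open_box();
translate([21, 150, 8]) open_box_2();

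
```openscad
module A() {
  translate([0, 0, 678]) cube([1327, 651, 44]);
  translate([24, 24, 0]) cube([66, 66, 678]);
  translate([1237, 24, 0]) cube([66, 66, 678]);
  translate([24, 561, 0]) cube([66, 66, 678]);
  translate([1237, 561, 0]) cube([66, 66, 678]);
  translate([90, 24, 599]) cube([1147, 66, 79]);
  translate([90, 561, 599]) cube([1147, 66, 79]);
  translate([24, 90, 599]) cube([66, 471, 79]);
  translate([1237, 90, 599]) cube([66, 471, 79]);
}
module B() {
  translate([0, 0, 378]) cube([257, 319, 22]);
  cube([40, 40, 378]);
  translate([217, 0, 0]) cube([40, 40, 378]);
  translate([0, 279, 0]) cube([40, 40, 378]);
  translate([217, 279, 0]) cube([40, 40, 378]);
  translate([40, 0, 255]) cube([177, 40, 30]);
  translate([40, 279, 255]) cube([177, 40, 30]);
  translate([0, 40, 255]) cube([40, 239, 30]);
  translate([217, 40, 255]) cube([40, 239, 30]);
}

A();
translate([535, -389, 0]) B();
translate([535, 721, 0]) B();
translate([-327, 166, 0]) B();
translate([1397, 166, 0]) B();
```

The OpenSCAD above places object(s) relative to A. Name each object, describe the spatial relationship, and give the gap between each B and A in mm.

A is a table. B is a stool. Four stools sit around the table at the −y, +y, −x, +x sides. The gap between each stool and the table is 70 mm.

Each stool's nearest face is 70 mm from the table's bounding box.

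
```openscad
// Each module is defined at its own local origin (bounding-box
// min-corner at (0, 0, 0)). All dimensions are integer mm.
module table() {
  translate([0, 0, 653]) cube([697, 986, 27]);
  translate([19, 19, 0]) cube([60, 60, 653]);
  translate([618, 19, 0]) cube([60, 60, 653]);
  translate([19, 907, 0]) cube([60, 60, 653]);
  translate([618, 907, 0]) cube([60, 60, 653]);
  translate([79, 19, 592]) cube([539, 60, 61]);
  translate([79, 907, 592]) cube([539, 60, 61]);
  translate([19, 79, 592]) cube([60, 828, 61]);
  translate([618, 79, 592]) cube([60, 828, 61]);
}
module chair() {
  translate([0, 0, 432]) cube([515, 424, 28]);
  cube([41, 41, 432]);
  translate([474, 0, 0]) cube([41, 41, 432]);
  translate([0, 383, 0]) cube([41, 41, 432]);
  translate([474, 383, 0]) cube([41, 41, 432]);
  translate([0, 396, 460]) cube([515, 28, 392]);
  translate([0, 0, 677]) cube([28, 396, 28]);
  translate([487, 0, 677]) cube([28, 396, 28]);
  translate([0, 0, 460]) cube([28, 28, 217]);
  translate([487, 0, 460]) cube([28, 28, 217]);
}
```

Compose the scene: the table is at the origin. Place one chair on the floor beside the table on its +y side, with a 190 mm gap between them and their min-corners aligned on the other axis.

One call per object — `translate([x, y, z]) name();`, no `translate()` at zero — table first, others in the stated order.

table();
translate([0, 1176, 0]) chair();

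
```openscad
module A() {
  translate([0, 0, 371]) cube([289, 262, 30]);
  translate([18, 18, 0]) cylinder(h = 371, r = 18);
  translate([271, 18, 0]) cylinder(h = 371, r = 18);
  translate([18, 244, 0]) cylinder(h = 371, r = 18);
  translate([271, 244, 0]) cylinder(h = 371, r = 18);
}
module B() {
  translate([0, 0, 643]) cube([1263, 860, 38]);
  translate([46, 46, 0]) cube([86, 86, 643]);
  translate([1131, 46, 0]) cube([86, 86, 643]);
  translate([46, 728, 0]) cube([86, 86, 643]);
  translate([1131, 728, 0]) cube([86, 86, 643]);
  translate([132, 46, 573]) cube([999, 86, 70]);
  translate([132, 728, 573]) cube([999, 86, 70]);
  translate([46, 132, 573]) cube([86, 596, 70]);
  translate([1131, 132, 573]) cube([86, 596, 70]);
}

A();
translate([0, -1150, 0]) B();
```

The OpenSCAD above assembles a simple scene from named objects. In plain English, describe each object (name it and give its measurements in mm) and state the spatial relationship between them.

A is a four-legged stool. The seat is a 289×262×30 mm slab whose top surface is at z = 401 mm; four round legs, each 36 mm in diameter, run from the floor (z = 0) to the underside of the seat, each leg's axis is inset half a diameter from the nearest pair of seat edges (so the leg's bounding box is flush with the corner).

B is a rectangular dining table. The top is 1263×860×38 mm with its upper surface at z = 681 mm. It stands on four 86×86 mm square legs, each inset 46 mm from the nearest pair of top edges, running from the floor to the underside of the top. Four apron rails, 86 mm thick and 70 mm tall, run between adjacent legs with their top edges flush with the underside of the top and their outer faces flush with the legs' outer faces.

The table is on the floor beside the stool on its −y side.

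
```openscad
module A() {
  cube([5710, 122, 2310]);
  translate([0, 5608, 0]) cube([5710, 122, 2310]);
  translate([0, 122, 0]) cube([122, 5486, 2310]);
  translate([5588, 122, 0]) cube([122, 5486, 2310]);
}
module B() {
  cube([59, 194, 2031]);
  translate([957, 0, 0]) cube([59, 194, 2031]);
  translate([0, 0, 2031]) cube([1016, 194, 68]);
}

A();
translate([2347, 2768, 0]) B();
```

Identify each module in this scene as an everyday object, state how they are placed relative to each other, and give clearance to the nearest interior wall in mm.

A is a house frame. B is a door frame. The door frame sits inside the house frame, centred. The clearance to the nearest interior wall is 2225 mm.

Clearances: x = 2225, y = 2646; minimum 2225 mm.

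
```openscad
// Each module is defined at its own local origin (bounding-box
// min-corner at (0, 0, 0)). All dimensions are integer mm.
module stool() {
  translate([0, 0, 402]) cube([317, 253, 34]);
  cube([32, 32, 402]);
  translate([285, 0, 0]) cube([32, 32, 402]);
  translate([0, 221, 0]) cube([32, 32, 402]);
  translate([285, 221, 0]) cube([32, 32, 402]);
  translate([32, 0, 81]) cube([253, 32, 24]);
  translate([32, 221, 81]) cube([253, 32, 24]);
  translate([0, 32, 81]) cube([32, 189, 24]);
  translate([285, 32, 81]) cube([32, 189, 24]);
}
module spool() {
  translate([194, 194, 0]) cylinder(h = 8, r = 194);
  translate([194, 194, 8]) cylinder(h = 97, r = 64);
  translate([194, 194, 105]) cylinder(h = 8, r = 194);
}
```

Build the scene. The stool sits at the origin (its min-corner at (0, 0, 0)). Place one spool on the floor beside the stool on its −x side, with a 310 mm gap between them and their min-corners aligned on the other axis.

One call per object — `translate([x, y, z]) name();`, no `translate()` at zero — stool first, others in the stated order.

stool();
translate([-698, 0, 0]) spool();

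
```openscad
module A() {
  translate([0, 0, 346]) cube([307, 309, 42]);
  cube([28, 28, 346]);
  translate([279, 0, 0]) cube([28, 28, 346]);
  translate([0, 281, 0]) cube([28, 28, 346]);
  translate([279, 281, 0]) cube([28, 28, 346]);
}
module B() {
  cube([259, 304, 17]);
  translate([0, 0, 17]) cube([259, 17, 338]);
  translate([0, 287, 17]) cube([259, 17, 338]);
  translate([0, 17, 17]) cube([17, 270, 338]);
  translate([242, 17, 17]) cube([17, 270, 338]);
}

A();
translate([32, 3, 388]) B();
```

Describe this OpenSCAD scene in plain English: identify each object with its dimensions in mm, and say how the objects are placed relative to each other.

A is a four-legged stool. The seat is a 307×309×42 mm slab whose top surface is at z = 388 mm; four square legs, each 28×28 mm in cross-section, run from the floor (z = 0) to the underside of the seat, each flush with a corner of the seat.

B is an open storage box with external size 259×304×355 mm and wall thickness 17 mm (the base is also 17 mm thick). The base covers the whole footprint; the four walls stand on the base, with the y-facing walls full-width and the x-facing walls fitting between their inner faces.

The open box is on top of the stool.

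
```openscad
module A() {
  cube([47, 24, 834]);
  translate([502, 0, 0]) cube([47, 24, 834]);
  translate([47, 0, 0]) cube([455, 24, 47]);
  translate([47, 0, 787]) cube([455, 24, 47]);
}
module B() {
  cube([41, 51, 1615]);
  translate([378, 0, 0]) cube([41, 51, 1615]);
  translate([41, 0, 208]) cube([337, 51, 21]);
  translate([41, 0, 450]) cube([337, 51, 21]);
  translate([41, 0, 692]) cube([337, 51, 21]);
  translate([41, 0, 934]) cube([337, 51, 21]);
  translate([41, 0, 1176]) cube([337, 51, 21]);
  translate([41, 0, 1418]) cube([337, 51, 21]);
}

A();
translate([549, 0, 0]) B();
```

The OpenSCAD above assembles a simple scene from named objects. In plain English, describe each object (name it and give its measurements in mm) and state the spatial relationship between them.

A is a rectangular picture frame lying in the x–z plane (depth along y). The opening is 455 mm wide (x) by 740 mm tall (z), surrounded by a border 47 mm wide on all four sides. The frame is 24 mm deep and is made of two full-height vertical stiles with two horizontal rails fitted between them.

B is a straight ladder. Two 41×51 mm vertical rails, 1615 mm tall, stand 419 mm apart (outside-to-outside) with their front faces coplanar on the −y side. 6 rungs, each 51 mm deep and 21 mm tall, span between the inner faces of the rails, front faces flush with the rails. The lowest rung's underside is at z = 208 mm and rungs are spaced 242 mm apart (underside to underside).

The ladder is against the picture frame's +x side, with their −y faces flush.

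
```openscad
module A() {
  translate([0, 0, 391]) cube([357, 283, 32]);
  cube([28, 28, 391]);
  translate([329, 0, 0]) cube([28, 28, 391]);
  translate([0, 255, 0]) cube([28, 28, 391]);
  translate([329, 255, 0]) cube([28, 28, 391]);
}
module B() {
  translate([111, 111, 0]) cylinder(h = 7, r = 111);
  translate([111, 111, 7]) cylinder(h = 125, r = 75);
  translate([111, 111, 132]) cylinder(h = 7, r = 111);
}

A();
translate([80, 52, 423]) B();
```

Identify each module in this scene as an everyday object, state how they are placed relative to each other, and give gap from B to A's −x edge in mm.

A is a stool. B is a spool. The spool is on top of the stool. The gap from the spool to the stool's −x edge is 80 mm.

The spool's min-x is at 80; the stool's min-x is 0; gap = 80 mm.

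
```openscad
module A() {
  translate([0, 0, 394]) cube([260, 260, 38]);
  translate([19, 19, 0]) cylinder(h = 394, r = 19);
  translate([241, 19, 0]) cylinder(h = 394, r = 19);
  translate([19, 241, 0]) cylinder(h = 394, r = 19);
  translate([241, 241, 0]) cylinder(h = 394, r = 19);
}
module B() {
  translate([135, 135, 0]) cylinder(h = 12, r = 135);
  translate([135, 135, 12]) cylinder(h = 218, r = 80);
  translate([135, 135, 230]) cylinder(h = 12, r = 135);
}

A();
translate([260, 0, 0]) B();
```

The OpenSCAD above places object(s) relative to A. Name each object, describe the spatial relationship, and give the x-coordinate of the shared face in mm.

A is a stool. B is a spool. The spool is against the stool's +x side, with their −y faces flush. The x-coordinate of the shared face is 260 mm.

The stool's +x face and the spool's −x face are both at x = 260 mm.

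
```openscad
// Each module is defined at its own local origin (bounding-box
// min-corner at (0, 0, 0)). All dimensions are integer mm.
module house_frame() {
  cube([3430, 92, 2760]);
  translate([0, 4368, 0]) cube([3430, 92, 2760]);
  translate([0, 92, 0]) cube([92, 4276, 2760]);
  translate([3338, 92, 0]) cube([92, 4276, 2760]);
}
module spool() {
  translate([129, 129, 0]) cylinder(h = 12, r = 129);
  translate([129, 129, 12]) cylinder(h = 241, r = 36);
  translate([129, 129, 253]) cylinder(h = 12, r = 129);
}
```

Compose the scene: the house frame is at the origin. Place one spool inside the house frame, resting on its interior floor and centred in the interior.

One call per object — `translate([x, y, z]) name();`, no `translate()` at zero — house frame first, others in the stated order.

house_frame();
translate([1586, 2101, 0]) spool();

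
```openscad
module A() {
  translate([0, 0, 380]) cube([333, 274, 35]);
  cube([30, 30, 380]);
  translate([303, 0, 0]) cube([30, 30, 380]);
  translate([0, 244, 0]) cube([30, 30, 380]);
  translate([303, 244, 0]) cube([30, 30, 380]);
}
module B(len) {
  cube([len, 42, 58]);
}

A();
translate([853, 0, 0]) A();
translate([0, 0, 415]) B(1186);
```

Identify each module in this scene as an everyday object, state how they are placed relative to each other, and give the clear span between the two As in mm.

Second stool starts at x = 853; first ends at x = 333; clear span = 853 − 333 = 520 mm.

A is a stool. B is a beam. A beam spans the tops of two stools. The clear span between the two stools is 520 mm.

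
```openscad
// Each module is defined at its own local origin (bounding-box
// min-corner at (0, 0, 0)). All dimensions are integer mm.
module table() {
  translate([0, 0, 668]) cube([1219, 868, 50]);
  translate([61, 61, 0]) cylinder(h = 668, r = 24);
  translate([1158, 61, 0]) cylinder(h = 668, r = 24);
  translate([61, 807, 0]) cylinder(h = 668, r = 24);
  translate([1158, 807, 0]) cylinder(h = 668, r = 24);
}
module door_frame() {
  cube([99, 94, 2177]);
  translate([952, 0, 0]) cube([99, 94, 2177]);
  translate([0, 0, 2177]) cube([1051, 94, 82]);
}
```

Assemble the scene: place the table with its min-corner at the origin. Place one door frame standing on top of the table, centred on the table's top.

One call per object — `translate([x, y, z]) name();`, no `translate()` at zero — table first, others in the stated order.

table();
translate([84, 387, 718]) door_frame();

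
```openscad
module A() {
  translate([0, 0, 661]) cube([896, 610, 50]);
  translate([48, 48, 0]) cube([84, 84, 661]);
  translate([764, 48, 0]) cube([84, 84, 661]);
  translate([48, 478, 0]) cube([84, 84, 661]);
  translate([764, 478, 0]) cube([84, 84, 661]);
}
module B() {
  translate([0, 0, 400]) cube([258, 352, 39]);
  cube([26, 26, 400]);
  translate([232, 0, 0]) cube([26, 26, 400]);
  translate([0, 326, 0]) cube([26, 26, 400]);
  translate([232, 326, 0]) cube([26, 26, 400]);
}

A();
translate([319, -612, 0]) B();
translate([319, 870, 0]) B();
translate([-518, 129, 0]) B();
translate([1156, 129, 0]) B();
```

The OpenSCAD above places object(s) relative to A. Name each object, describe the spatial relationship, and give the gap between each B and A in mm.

Each stool's nearest face is 260 mm from the table's bounding box.

A is a table. B is a stool. Four stools sit around the table at the −y, +y, −x, +x sides. The gap between each stool and the table is 260 mm.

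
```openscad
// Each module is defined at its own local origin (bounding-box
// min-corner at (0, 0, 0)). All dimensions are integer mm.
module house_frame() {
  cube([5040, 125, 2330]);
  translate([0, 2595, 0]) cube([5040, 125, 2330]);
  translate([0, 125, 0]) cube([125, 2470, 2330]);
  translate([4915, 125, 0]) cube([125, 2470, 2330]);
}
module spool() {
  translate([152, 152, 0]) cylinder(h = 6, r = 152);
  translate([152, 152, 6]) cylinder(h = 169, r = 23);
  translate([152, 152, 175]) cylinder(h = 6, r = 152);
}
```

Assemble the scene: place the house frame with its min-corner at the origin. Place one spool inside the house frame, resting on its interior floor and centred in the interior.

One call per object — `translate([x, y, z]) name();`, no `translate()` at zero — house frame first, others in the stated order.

house_frame();
translate([2368, 1208, 0]) spool();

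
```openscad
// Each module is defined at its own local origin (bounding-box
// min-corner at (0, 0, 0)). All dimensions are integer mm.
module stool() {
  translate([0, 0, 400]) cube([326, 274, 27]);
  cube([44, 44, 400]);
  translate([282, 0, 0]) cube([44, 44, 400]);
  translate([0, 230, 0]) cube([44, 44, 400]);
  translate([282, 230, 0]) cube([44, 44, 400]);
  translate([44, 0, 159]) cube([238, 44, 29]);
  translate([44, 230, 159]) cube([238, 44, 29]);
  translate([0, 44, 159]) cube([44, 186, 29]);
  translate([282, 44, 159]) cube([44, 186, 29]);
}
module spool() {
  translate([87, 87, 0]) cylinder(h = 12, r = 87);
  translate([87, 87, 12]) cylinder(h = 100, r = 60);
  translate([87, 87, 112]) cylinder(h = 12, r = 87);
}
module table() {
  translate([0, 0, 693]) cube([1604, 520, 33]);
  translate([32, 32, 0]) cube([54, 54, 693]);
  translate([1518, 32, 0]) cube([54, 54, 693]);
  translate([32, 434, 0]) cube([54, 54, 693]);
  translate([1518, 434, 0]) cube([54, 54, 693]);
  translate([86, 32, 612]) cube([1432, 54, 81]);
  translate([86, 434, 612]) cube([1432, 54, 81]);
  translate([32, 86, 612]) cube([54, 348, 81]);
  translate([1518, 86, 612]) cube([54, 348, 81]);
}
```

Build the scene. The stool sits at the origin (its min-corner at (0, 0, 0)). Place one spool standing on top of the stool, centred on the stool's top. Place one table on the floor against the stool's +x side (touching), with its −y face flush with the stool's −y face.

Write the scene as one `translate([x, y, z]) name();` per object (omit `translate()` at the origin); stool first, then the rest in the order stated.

stool();
translate([76, 50, 427]) spool();
translate([326, 0, 0]) table();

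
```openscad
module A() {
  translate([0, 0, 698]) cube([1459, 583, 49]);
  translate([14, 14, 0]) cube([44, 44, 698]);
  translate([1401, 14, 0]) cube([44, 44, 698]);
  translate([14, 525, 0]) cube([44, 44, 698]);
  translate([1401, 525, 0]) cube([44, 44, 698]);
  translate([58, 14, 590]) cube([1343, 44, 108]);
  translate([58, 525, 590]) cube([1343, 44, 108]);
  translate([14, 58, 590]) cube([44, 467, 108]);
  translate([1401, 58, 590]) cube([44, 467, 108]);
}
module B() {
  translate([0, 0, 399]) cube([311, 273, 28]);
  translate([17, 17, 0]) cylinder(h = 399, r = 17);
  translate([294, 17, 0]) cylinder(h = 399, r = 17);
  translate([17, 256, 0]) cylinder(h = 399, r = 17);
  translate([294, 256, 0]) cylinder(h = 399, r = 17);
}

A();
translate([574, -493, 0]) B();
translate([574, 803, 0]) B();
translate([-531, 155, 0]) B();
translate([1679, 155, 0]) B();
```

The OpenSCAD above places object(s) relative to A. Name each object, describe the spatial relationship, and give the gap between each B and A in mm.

Each stool's nearest face is 220 mm from the table's bounding box.

A is a table. B is a stool. Four stools sit around the table at the −y, +y, −x, +x sides. The gap between each stool and the table is 220 mm.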